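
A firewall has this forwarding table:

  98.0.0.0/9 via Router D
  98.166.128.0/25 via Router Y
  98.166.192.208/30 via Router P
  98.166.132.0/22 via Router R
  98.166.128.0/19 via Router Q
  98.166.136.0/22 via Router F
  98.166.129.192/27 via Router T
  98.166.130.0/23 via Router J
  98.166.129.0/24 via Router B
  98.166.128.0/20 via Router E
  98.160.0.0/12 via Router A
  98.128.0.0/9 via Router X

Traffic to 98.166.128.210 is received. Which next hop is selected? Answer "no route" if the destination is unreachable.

Router E

Routes whose prefix contains 98.166.128.210:
  98.128.0.0/9 (98.128.0.0 - 98.255.255.255) -> Router X
  98.160.0.0/12 (98.160.0.0 - 98.175.255.255) -> Router A
  98.166.128.0/19 (98.166.128.0 - 98.166.159.255) -> Router Q
  98.166.128.0/20 (98.166.128.0 - 98.166.143.255) -> Router E
More-specific entries that do NOT match:
  98.166.192.208/30 (98.166.192.208 - 98.166.192.211) does not contain 98.166.128.210
  98.166.129.192/27 (98.166.129.192 - 98.166.129.223) does not contain 98.166.128.210
  98.166.128.0/25 (98.166.128.0 - 98.166.128.127) does not contain 98.166.128.210
  98.166.129.0/24 (98.166.129.0 - 98.166.129.255) does not contain 98.166.128.210
  98.166.130.0/23 (98.166.130.0 - 98.166.131.255) does not contain 98.166.128.210
  98.166.132.0/22 (98.166.132.0 - 98.166.135.255) does not contain 98.166.128.210
  98.166.136.0/22 (98.166.136.0 - 98.166.139.255) does not contain 98.166.128.210
Longest matching prefix is /20 -> next hop Router E.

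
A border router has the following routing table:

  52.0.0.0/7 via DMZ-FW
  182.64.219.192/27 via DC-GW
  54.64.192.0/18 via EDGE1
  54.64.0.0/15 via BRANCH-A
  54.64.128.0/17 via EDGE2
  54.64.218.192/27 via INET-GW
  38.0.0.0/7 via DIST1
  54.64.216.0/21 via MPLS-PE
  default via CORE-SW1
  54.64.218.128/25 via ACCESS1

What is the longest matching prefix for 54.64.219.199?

Entries matching 54.64.219.199:
  0.0.0.0/0 (default, matches everything)
  54.64.0.0/15 (54.64.0.0 - 54.65.255.255)
  54.64.128.0/17 (54.64.128.0 - 54.64.255.255)
  54.64.192.0/18 (54.64.192.0 - 54.64.255.255)
  54.64.216.0/21 (54.64.216.0 - 54.64.223.255)
Most specific is 54.64.216.0/21.

54.64.216.0/21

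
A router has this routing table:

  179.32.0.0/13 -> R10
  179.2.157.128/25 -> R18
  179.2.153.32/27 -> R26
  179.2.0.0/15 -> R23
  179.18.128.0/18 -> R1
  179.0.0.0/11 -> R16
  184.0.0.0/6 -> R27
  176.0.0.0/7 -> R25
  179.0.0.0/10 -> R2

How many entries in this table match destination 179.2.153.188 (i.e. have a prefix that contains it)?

Prefixes containing 179.2.153.188:
  179.0.0.0/10 (179.0.0.0 - 179.63.255.255)
  179.0.0.0/11 (179.0.0.0 - 179.31.255.255)
  179.2.0.0/15 (179.2.0.0 - 179.3.255.255)
Total matching entries: 3.

3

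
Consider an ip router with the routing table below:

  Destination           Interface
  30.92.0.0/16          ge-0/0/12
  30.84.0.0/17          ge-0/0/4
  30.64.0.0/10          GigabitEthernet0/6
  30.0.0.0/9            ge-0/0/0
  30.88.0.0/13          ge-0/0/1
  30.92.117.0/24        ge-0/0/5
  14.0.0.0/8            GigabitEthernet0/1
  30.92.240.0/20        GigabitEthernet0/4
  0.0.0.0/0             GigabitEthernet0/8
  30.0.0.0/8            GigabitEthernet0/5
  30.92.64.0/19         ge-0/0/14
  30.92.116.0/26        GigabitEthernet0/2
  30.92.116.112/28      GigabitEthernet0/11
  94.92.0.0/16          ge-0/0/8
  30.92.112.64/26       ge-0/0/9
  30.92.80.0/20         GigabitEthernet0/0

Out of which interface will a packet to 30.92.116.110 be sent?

Routes whose prefix contains 30.92.116.110:
  0.0.0.0/0 (default, matches everything) -> GigabitEthernet0/8
  30.0.0.0/8 (30.0.0.0 - 30.255.255.255) -> GigabitEthernet0/5
  30.0.0.0/9 (30.0.0.0 - 30.127.255.255) -> ge-0/0/0
  30.64.0.0/10 (30.64.0.0 - 30.127.255.255) -> GigabitEthernet0/6
  30.88.0.0/13 (30.88.0.0 - 30.95.255.255) -> ge-0/0/1
  30.92.0.0/16 (30.92.0.0 - 30.92.255.255) -> ge-0/0/12
More-specific entries that do NOT match:
  30.92.116.112/28 (30.92.116.112 - 30.92.116.127) does not contain 30.92.116.110
  30.92.116.0/26 (30.92.116.0 - 30.92.116.63) does not contain 30.92.116.110
  30.92.112.64/26 (30.92.112.64 - 30.92.112.127) does not contain 30.92.116.110
  30.92.117.0/24 (30.92.117.0 - 30.92.117.255) does not contain 30.92.116.110
  30.92.240.0/20 (30.92.240.0 - 30.92.255.255) does not contain 30.92.116.110
  30.92.80.0/20 (30.92.80.0 - 30.92.95.255) does not contain 30.92.116.110
  30.92.64.0/19 (30.92.64.0 - 30.92.95.255) does not contain 30.92.116.110
  30.84.0.0/17 (30.84.0.0 - 30.84.127.255) does not contain 30.92.116.110
Longest matching prefix is /16 -> interface ge-0/0/12.

ge-0/0/12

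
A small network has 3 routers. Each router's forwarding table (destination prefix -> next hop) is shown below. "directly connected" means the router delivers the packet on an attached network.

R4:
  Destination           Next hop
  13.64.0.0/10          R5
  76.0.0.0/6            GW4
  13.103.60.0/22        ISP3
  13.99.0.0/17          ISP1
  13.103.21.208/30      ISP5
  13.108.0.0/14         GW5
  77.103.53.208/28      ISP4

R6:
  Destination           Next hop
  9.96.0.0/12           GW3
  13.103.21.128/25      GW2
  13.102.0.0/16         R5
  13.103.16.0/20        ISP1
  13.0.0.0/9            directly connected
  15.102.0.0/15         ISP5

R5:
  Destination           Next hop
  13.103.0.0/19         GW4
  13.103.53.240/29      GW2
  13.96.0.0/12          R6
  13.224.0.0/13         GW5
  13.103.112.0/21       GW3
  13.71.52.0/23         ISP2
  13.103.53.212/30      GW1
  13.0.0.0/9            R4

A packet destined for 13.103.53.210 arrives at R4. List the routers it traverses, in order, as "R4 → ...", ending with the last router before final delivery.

At R4: longest match for 13.103.53.210 is 13.64.0.0/10 -> R5
At R5: longest match for 13.103.53.210 is 13.96.0.0/12 -> R6
At R6: longest match for 13.103.53.210 is 13.0.0.0/9 -> directly connected

R4 → R5 → R6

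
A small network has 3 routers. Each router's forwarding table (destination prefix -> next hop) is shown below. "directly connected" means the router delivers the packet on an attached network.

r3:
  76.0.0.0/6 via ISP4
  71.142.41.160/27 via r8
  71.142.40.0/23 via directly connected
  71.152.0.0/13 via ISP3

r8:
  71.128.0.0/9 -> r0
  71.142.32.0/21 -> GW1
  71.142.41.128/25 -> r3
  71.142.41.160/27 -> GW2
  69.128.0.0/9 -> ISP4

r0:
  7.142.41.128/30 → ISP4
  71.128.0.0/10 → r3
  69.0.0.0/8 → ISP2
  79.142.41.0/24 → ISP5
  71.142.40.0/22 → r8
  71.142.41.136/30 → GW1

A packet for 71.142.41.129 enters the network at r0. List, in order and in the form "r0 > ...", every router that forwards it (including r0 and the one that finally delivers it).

r0 > r8 > r3

At r0: longest match for 71.142.41.129 is 71.142.40.0/22 -> r8
At r8: longest match for 71.142.41.129 is 71.142.41.128/25 -> r3
At r3: longest match for 71.142.41.129 is 71.142.40.0/23 -> directly connected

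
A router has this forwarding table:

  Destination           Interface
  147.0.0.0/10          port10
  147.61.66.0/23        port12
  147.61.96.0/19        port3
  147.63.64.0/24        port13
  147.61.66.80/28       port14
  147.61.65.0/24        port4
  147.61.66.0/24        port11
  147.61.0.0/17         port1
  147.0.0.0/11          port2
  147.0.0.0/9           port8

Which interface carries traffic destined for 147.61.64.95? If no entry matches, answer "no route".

port1

Routes whose prefix contains 147.61.64.95:
  147.0.0.0/9 (147.0.0.0 - 147.127.255.255) -> port8
  147.0.0.0/10 (147.0.0.0 - 147.63.255.255) -> port10
  147.61.0.0/17 (147.61.0.0 - 147.61.127.255) -> port1
More-specific entries that do NOT match:
  147.61.66.80/28 (147.61.66.80 - 147.61.66.95) does not contain 147.61.64.95
  147.63.64.0/24 (147.63.64.0 - 147.63.64.255) does not contain 147.61.64.95
  147.61.65.0/24 (147.61.65.0 - 147.61.65.255) does not contain 147.61.64.95
  147.61.66.0/24 (147.61.66.0 - 147.61.66.255) does not contain 147.61.64.95
  147.61.66.0/23 (147.61.66.0 - 147.61.67.255) does not contain 147.61.64.95
  147.61.96.0/19 (147.61.96.0 - 147.61.127.255) does not contain 147.61.64.95
Longest matching prefix is /17 -> interface port1.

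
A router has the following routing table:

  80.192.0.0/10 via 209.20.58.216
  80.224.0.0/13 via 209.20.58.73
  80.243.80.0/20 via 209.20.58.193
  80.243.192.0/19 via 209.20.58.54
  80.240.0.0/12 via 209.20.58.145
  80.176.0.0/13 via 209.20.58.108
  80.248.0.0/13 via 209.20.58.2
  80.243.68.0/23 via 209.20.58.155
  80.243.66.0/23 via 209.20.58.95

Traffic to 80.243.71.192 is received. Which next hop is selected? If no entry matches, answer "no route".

209.20.58.145

Routes whose prefix contains 80.243.71.192:
  80.192.0.0/10 (80.192.0.0 - 80.255.255.255) -> 209.20.58.216
  80.240.0.0/12 (80.240.0.0 - 80.255.255.255) -> 209.20.58.145
More-specific entries that do NOT match:
  80.243.68.0/23 (80.243.68.0 - 80.243.69.255) does not contain 80.243.71.192
  80.243.66.0/23 (80.243.66.0 - 80.243.67.255) does not contain 80.243.71.192
  80.243.80.0/20 (80.243.80.0 - 80.243.95.255) does not contain 80.243.71.192
  80.243.192.0/19 (80.243.192.0 - 80.243.223.255) does not contain 80.243.71.192
  80.224.0.0/13 (80.224.0.0 - 80.231.255.255) does not contain 80.243.71.192
  80.176.0.0/13 (80.176.0.0 - 80.183.255.255) does not contain 80.243.71.192
  80.248.0.0/13 (80.248.0.0 - 80.255.255.255) does not contain 80.243.71.192
Longest matching prefix is /12 -> next hop 209.20.58.145.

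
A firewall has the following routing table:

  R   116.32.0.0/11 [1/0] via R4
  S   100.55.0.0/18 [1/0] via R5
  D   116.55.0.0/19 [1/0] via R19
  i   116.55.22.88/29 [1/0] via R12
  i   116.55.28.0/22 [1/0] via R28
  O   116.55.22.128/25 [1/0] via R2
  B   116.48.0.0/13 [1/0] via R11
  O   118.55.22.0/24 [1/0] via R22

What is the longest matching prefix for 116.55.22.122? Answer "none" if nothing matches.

116.55.0.0/19

Entries matching 116.55.22.122:
  116.32.0.0/11 (116.32.0.0 - 116.63.255.255)
  116.48.0.0/13 (116.48.0.0 - 116.55.255.255)
  116.55.0.0/19 (116.55.0.0 - 116.55.31.255)
Most specific is 116.55.0.0/19.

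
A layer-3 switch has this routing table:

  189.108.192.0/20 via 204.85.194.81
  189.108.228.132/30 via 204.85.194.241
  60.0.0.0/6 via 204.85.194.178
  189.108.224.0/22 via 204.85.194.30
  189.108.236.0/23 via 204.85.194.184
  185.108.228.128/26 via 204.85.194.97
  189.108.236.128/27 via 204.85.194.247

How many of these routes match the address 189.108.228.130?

No listed prefix contains 189.108.228.130.
Total matching entries: 0.

0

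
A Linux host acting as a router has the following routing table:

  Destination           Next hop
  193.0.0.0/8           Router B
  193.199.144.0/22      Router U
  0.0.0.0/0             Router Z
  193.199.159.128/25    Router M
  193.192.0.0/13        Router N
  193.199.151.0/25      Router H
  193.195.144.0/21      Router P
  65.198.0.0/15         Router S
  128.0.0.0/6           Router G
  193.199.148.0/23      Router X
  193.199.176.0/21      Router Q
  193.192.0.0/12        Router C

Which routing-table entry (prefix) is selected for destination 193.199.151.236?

193.192.0.0/13

Entries matching 193.199.151.236:
  0.0.0.0/0 (default, matches everything)
  193.0.0.0/8 (193.0.0.0 - 193.255.255.255)
  193.192.0.0/12 (193.192.0.0 - 193.207.255.255)
  193.192.0.0/13 (193.192.0.0 - 193.199.255.255)
Most specific is 193.192.0.0/13.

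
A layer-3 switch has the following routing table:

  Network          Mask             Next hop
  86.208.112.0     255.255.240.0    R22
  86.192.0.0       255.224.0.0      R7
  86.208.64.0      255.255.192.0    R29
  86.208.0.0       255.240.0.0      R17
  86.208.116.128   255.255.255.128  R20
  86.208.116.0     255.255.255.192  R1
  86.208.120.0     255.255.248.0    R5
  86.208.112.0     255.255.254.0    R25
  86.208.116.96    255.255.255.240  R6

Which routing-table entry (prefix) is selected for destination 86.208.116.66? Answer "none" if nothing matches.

Entries matching 86.208.116.66:
  86.192.0.0/11 (86.192.0.0 - 86.223.255.255)
  86.208.0.0/12 (86.208.0.0 - 86.223.255.255)
  86.208.64.0/18 (86.208.64.0 - 86.208.127.255)
  86.208.112.0/20 (86.208.112.0 - 86.208.127.255)
Most specific is 86.208.112.0/20.

86.208.112.0/20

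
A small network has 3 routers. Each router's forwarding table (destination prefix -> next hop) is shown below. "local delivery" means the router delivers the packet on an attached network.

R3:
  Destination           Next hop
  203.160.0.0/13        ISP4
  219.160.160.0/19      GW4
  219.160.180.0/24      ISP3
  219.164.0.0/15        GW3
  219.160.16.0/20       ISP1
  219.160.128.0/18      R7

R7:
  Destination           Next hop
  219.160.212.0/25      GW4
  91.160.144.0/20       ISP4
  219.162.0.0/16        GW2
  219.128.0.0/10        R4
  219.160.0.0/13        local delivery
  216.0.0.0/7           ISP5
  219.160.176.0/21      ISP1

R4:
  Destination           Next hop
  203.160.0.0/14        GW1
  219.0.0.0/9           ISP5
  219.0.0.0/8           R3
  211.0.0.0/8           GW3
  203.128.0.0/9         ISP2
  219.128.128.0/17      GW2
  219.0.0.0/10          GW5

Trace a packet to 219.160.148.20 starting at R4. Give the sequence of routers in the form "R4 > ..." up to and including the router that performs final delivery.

At R4: longest match for 219.160.148.20 is 219.0.0.0/8 -> R3
At R3: longest match for 219.160.148.20 is 219.160.128.0/18 -> R7
At R7: longest match for 219.160.148.20 is 219.160.0.0/13 -> local delivery

R4 > R3 > R7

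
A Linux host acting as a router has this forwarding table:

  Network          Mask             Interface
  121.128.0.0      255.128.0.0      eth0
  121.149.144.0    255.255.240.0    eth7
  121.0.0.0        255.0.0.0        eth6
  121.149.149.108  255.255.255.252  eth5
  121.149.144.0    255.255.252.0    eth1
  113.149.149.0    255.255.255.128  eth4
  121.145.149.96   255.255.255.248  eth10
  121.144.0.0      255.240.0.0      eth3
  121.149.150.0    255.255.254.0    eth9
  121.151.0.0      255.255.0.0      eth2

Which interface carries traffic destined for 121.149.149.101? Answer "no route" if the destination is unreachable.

Routes whose prefix contains 121.149.149.101:
  121.0.0.0/8 (121.0.0.0 - 121.255.255.255) -> eth6
  121.128.0.0/9 (121.128.0.0 - 121.255.255.255) -> eth0
  121.144.0.0/12 (121.144.0.0 - 121.159.255.255) -> eth3
  121.149.144.0/20 (121.149.144.0 - 121.149.159.255) -> eth7
More-specific entries that do NOT match:
  121.149.149.108/30 (121.149.149.108 - 121.149.149.111) does not contain 121.149.149.101
  121.145.149.96/29 (121.145.149.96 - 121.145.149.103) does not contain 121.149.149.101
  113.149.149.0/25 (113.149.149.0 - 113.149.149.127) does not contain 121.149.149.101
  121.149.150.0/23 (121.149.150.0 - 121.149.151.255) does not contain 121.149.149.101
  121.149.144.0/22 (121.149.144.0 - 121.149.147.255) does not contain 121.149.149.101
Longest matching prefix is /20 -> interface eth7.

eth7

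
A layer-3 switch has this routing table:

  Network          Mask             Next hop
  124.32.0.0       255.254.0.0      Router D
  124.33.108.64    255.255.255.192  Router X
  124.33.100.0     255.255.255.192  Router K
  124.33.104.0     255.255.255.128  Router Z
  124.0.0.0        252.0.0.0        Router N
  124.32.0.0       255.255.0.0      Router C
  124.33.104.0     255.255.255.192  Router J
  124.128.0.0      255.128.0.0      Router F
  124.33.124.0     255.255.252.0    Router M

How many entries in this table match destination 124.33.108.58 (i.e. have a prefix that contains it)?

2

Prefixes containing 124.33.108.58:
  124.0.0.0/6 (124.0.0.0 - 127.255.255.255)
  124.32.0.0/15 (124.32.0.0 - 124.33.255.255)
Total matching entries: 2.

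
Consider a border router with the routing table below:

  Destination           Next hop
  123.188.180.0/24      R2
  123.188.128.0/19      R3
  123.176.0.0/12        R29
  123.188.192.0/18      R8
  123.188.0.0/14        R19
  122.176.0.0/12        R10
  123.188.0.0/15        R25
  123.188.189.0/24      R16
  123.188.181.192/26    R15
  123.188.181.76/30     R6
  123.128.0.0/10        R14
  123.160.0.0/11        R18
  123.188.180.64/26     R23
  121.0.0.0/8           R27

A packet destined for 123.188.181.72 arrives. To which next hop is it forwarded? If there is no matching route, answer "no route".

R25

Routes whose prefix contains 123.188.181.72:
  123.128.0.0/10 (123.128.0.0 - 123.191.255.255) -> R14
  123.160.0.0/11 (123.160.0.0 - 123.191.255.255) -> R18
  123.176.0.0/12 (123.176.0.0 - 123.191.255.255) -> R29
  123.188.0.0/14 (123.188.0.0 - 123.191.255.255) -> R19
  123.188.0.0/15 (123.188.0.0 - 123.189.255.255) -> R25
More-specific entries that do NOT match:
  123.188.181.76/30 (123.188.181.76 - 123.188.181.79) does not contain 123.188.181.72
  123.188.181.192/26 (123.188.181.192 - 123.188.181.255) does not contain 123.188.181.72
  123.188.180.64/26 (123.188.180.64 - 123.188.180.127) does not contain 123.188.181.72
  123.188.180.0/24 (123.188.180.0 - 123.188.180.255) does not contain 123.188.181.72
  123.188.189.0/24 (123.188.189.0 - 123.188.189.255) does not contain 123.188.181.72
  123.188.128.0/19 (123.188.128.0 - 123.188.159.255) does not contain 123.188.181.72
  123.188.192.0/18 (123.188.192.0 - 123.188.255.255) does not contain 123.188.181.72
Longest matching prefix is /15 -> next hop R25.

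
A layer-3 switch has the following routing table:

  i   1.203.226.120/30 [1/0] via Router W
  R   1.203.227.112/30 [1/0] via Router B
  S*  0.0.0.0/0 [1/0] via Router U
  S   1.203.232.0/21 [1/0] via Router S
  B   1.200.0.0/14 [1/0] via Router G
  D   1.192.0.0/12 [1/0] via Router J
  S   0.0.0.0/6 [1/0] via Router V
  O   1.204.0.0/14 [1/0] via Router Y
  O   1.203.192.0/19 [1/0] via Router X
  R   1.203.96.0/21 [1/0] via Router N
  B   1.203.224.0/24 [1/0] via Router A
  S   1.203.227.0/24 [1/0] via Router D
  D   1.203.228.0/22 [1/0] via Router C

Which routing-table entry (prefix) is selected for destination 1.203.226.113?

1.200.0.0/14

Entries matching 1.203.226.113:
  0.0.0.0/0 (default, matches everything)
  0.0.0.0/6 (0.0.0.0 - 3.255.255.255)
  1.192.0.0/12 (1.192.0.0 - 1.207.255.255)
  1.200.0.0/14 (1.200.0.0 - 1.203.255.255)
Most specific is 1.200.0.0/14.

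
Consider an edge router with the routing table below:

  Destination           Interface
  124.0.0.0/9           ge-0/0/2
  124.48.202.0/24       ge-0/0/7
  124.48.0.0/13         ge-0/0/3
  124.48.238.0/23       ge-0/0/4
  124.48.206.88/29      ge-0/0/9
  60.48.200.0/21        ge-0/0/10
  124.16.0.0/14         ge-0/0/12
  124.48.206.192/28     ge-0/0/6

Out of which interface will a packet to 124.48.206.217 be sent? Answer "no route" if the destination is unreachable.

ge-0/0/3

Routes whose prefix contains 124.48.206.217:
  124.0.0.0/9 (124.0.0.0 - 124.127.255.255) -> ge-0/0/2
  124.48.0.0/13 (124.48.0.0 - 124.55.255.255) -> ge-0/0/3
More-specific entries that do NOT match:
  124.48.206.88/29 (124.48.206.88 - 124.48.206.95) does not contain 124.48.206.217
  124.48.206.192/28 (124.48.206.192 - 124.48.206.207) does not contain 124.48.206.217
  124.48.202.0/24 (124.48.202.0 - 124.48.202.255) does not contain 124.48.206.217
  124.48.238.0/23 (124.48.238.0 - 124.48.239.255) does not contain 124.48.206.217
  60.48.200.0/21 (60.48.200.0 - 60.48.207.255) does not contain 124.48.206.217
  124.16.0.0/14 (124.16.0.0 - 124.19.255.255) does not contain 124.48.206.217
Longest matching prefix is /13 -> interface ge-0/0/3.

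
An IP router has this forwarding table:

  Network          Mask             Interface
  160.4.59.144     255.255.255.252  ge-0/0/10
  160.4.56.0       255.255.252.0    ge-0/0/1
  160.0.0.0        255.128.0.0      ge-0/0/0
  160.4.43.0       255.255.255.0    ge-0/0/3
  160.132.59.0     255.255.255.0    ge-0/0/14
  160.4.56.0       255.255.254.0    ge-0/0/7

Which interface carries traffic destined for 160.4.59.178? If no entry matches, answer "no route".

ge-0/0/1

Routes whose prefix contains 160.4.59.178:
  160.0.0.0/9 (160.0.0.0 - 160.127.255.255) -> ge-0/0/0
  160.4.56.0/22 (160.4.56.0 - 160.4.59.255) -> ge-0/0/1
More-specific entries that do NOT match:
  160.4.59.144/30 (160.4.59.144 - 160.4.59.147) does not contain 160.4.59.178
  160.4.43.0/24 (160.4.43.0 - 160.4.43.255) does not contain 160.4.59.178
  160.132.59.0/24 (160.132.59.0 - 160.132.59.255) does not contain 160.4.59.178
  160.4.56.0/23 (160.4.56.0 - 160.4.57.255) does not contain 160.4.59.178
Longest matching prefix is /22 -> interface ge-0/0/1.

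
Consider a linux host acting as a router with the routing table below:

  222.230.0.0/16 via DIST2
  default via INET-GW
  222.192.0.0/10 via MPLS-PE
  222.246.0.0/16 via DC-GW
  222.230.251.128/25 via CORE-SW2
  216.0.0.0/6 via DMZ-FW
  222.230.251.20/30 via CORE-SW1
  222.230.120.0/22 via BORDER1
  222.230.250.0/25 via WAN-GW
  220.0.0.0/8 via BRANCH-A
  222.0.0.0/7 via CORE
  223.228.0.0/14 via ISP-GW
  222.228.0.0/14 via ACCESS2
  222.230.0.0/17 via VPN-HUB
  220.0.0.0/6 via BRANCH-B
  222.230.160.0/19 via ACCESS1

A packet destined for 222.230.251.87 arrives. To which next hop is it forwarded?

Routes whose prefix contains 222.230.251.87:
  0.0.0.0/0 (default, matches everything) -> INET-GW
  220.0.0.0/6 (220.0.0.0 - 223.255.255.255) -> BRANCH-B
  222.0.0.0/7 (222.0.0.0 - 223.255.255.255) -> CORE
  222.192.0.0/10 (222.192.0.0 - 222.255.255.255) -> MPLS-PE
  222.228.0.0/14 (222.228.0.0 - 222.231.255.255) -> ACCESS2
  222.230.0.0/16 (222.230.0.0 - 222.230.255.255) -> DIST2
More-specific entries that do NOT match:
  222.230.251.20/30 (222.230.251.20 - 222.230.251.23) does not contain 222.230.251.87
  222.230.251.128/25 (222.230.251.128 - 222.230.251.255) does not contain 222.230.251.87
  222.230.250.0/25 (222.230.250.0 - 222.230.250.127) does not contain 222.230.251.87
  222.230.120.0/22 (222.230.120.0 - 222.230.123.255) does not contain 222.230.251.87
  222.230.160.0/19 (222.230.160.0 - 222.230.191.255) does not contain 222.230.251.87
  222.230.0.0/17 (222.230.0.0 - 222.230.127.255) does not contain 222.230.251.87
Longest matching prefix is /16 -> next hop DIST2.

DIST2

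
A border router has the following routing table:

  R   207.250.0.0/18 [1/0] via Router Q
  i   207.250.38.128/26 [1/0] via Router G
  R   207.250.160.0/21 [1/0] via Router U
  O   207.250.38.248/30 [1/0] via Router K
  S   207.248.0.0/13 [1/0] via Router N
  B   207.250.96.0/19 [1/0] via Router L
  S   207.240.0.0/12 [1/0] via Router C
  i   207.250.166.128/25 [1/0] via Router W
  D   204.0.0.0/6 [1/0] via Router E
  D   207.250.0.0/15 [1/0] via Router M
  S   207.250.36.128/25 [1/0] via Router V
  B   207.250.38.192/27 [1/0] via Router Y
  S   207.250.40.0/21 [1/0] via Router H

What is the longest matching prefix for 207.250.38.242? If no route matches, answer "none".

207.250.0.0/18

Entries matching 207.250.38.242:
  204.0.0.0/6 (204.0.0.0 - 207.255.255.255)
  207.240.0.0/12 (207.240.0.0 - 207.255.255.255)
  207.248.0.0/13 (207.248.0.0 - 207.255.255.255)
  207.250.0.0/15 (207.250.0.0 - 207.251.255.255)
  207.250.0.0/18 (207.250.0.0 - 207.250.63.255)
Most specific is 207.250.0.0/18.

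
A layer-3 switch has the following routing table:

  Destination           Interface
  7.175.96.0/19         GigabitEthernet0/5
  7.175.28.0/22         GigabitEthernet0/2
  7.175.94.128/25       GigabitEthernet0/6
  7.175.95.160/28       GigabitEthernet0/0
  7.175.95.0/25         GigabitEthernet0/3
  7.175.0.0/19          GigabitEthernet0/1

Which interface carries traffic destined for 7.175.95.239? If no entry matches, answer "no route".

No entry's prefix contains 7.175.95.239; there is no default route.

no route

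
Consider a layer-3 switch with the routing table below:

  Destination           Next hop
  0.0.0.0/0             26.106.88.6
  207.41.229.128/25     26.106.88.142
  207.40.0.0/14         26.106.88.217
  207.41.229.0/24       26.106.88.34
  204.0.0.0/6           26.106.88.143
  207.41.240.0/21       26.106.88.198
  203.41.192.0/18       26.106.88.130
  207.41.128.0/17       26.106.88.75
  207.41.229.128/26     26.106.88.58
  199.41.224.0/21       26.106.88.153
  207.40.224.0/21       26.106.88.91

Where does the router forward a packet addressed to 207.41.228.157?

26.106.88.75

Routes whose prefix contains 207.41.228.157:
  0.0.0.0/0 (default, matches everything) -> 26.106.88.6
  204.0.0.0/6 (204.0.0.0 - 207.255.255.255) -> 26.106.88.143
  207.40.0.0/14 (207.40.0.0 - 207.43.255.255) -> 26.106.88.217
  207.41.128.0/17 (207.41.128.0 - 207.41.255.255) -> 26.106.88.75
More-specific entries that do NOT match:
  207.41.229.128/26 (207.41.229.128 - 207.41.229.191) does not contain 207.41.228.157
  207.41.229.128/25 (207.41.229.128 - 207.41.229.255) does not contain 207.41.228.157
  207.41.229.0/24 (207.41.229.0 - 207.41.229.255) does not contain 207.41.228.157
  207.41.240.0/21 (207.41.240.0 - 207.41.247.255) does not contain 207.41.228.157
  199.41.224.0/21 (199.41.224.0 - 199.41.231.255) does not contain 207.41.228.157
  207.40.224.0/21 (207.40.224.0 - 207.40.231.255) does not contain 207.41.228.157
  203.41.192.0/18 (203.41.192.0 - 203.41.255.255) does not contain 207.41.228.157
Longest matching prefix is /17 -> next hop 26.106.88.75.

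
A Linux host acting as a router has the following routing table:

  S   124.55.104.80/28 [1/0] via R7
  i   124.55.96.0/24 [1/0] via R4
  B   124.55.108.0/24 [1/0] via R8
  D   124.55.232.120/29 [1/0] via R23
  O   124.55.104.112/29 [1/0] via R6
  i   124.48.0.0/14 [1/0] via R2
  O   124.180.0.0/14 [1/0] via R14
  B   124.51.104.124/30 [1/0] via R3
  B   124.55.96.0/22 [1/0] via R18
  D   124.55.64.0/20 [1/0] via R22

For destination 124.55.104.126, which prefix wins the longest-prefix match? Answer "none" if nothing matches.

124.55.104.126 is outside every listed prefix and there is no default route.

none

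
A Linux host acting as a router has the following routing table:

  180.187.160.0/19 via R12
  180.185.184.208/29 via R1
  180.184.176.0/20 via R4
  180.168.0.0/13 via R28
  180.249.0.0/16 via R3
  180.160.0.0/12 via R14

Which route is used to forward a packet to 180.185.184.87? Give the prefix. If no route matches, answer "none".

180.185.184.87 is outside every listed prefix and there is no default route.

none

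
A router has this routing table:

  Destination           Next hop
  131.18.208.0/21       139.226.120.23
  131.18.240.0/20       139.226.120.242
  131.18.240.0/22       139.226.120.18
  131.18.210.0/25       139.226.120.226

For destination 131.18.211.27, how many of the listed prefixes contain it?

Prefixes containing 131.18.211.27:
  131.18.208.0/21 (131.18.208.0 - 131.18.215.255)
Total matching entries: 1.

1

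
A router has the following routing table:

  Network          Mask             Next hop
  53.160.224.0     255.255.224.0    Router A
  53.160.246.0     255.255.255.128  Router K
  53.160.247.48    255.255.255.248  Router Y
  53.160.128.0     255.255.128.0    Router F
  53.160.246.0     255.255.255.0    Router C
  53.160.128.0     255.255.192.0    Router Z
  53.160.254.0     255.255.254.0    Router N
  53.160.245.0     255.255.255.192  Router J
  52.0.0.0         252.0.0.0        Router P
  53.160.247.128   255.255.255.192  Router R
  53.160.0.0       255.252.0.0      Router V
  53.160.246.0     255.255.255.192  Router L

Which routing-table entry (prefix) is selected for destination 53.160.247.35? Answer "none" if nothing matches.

53.160.224.0/19

Entries matching 53.160.247.35:
  52.0.0.0/6 (52.0.0.0 - 55.255.255.255)
  53.160.0.0/14 (53.160.0.0 - 53.163.255.255)
  53.160.128.0/17 (53.160.128.0 - 53.160.255.255)
  53.160.224.0/19 (53.160.224.0 - 53.160.255.255)
Most specific is 53.160.224.0/19.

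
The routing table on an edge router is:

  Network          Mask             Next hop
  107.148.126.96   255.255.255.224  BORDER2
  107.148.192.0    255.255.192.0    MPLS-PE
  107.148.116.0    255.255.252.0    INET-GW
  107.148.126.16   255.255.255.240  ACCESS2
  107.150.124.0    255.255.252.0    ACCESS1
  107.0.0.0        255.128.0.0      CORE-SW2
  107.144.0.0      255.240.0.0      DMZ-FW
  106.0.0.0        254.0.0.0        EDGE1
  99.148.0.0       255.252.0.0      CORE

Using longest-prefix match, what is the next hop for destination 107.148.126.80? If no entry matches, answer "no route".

DMZ-FW

Routes whose prefix contains 107.148.126.80:
  106.0.0.0/7 (106.0.0.0 - 107.255.255.255) -> EDGE1
  107.144.0.0/12 (107.144.0.0 - 107.159.255.255) -> DMZ-FW
More-specific entries that do NOT match:
  107.148.126.16/28 (107.148.126.16 - 107.148.126.31) does not contain 107.148.126.80
  107.148.126.96/27 (107.148.126.96 - 107.148.126.127) does not contain 107.148.126.80
  107.148.116.0/22 (107.148.116.0 - 107.148.119.255) does not contain 107.148.126.80
  107.150.124.0/22 (107.150.124.0 - 107.150.127.255) does not contain 107.148.126.80
  107.148.192.0/18 (107.148.192.0 - 107.148.255.255) does not contain 107.148.126.80
  99.148.0.0/14 (99.148.0.0 - 99.151.255.255) does not contain 107.148.126.80
Longest matching prefix is /12 -> next hop DMZ-FW.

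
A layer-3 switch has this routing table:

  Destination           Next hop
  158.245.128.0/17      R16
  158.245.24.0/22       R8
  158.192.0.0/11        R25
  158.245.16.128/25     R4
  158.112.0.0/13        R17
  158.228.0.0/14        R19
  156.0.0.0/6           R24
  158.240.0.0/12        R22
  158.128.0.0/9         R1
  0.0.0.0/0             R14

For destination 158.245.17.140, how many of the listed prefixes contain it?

Prefixes containing 158.245.17.140:
  0.0.0.0/0 (default, matches everything)
  156.0.0.0/6 (156.0.0.0 - 159.255.255.255)
  158.128.0.0/9 (158.128.0.0 - 158.255.255.255)
  158.240.0.0/12 (158.240.0.0 - 158.255.255.255)
Total matching entries: 4.

4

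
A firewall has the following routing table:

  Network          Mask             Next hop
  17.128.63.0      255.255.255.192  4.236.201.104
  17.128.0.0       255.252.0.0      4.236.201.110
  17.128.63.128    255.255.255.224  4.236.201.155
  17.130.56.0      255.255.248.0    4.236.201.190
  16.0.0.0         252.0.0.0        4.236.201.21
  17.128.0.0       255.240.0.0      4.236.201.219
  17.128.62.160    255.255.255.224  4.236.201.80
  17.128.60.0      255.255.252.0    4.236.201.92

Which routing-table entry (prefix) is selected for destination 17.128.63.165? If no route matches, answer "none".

17.128.60.0/22

Entries matching 17.128.63.165:
  16.0.0.0/6 (16.0.0.0 - 19.255.255.255)
  17.128.0.0/12 (17.128.0.0 - 17.143.255.255)
  17.128.0.0/14 (17.128.0.0 - 17.131.255.255)
  17.128.60.0/22 (17.128.60.0 - 17.128.63.255)
Most specific is 17.128.60.0/22.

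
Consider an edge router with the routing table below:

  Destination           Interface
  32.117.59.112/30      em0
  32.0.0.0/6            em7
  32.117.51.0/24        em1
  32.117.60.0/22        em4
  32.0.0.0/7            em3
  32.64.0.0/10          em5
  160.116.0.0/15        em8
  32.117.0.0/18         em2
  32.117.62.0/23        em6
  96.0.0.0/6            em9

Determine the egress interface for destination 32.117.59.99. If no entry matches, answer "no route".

em2

Routes whose prefix contains 32.117.59.99:
  32.0.0.0/6 (32.0.0.0 - 35.255.255.255) -> em7
  32.0.0.0/7 (32.0.0.0 - 33.255.255.255) -> em3
  32.64.0.0/10 (32.64.0.0 - 32.127.255.255) -> em5
  32.117.0.0/18 (32.117.0.0 - 32.117.63.255) -> em2
More-specific entries that do NOT match:
  32.117.59.112/30 (32.117.59.112 - 32.117.59.115) does not contain 32.117.59.99
  32.117.51.0/24 (32.117.51.0 - 32.117.51.255) does not contain 32.117.59.99
  32.117.62.0/23 (32.117.62.0 - 32.117.63.255) does not contain 32.117.59.99
  32.117.60.0/22 (32.117.60.0 - 32.117.63.255) does not contain 32.117.59.99
Longest matching prefix is /18 -> interface em2.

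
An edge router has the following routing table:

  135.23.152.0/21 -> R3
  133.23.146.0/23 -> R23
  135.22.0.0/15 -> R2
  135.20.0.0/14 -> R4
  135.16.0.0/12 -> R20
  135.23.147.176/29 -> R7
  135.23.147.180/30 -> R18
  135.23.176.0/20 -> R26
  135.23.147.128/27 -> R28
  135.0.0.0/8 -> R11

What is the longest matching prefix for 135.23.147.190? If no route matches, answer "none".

Entries matching 135.23.147.190:
  135.0.0.0/8 (135.0.0.0 - 135.255.255.255)
  135.16.0.0/12 (135.16.0.0 - 135.31.255.255)
  135.20.0.0/14 (135.20.0.0 - 135.23.255.255)
  135.22.0.0/15 (135.22.0.0 - 135.23.255.255)
Most specific is 135.22.0.0/15.

135.22.0.0/15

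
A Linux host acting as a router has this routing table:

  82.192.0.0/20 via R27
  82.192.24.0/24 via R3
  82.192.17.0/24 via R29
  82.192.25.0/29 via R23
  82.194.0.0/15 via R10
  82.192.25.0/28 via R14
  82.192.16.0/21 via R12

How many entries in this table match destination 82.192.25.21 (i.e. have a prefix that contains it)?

No listed prefix contains 82.192.25.21.
Total matching entries: 0.

0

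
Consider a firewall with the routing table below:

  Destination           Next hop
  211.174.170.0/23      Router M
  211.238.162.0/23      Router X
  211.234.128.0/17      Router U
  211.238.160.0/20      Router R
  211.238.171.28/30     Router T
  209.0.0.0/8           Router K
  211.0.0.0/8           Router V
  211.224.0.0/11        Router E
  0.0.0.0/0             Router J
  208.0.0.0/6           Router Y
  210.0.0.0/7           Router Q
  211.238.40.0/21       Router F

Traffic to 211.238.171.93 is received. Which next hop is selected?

Router R

Routes whose prefix contains 211.238.171.93:
  0.0.0.0/0 (default, matches everything) -> Router J
  208.0.0.0/6 (208.0.0.0 - 211.255.255.255) -> Router Y
  210.0.0.0/7 (210.0.0.0 - 211.255.255.255) -> Router Q
  211.0.0.0/8 (211.0.0.0 - 211.255.255.255) -> Router V
  211.224.0.0/11 (211.224.0.0 - 211.255.255.255) -> Router E
  211.238.160.0/20 (211.238.160.0 - 211.238.175.255) -> Router R
More-specific entries that do NOT match:
  211.238.171.28/30 (211.238.171.28 - 211.238.171.31) does not contain 211.238.171.93
  211.174.170.0/23 (211.174.170.0 - 211.174.171.255) does not contain 211.238.171.93
  211.238.162.0/23 (211.238.162.0 - 211.238.163.255) does not contain 211.238.171.93
  211.238.40.0/21 (211.238.40.0 - 211.238.47.255) does not contain 211.238.171.93
Longest matching prefix is /20 -> next hop Router R.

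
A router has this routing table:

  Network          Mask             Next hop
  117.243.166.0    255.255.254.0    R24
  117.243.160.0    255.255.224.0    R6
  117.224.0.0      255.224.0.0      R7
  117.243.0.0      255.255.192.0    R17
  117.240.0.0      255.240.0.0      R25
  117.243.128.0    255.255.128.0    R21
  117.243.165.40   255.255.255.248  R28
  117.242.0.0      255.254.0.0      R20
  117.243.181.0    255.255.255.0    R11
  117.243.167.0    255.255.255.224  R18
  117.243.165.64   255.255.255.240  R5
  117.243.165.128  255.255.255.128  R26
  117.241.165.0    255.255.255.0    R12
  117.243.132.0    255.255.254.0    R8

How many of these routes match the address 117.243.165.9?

Prefixes containing 117.243.165.9:
  117.224.0.0/11 (117.224.0.0 - 117.255.255.255)
  117.240.0.0/12 (117.240.0.0 - 117.255.255.255)
  117.242.0.0/15 (117.242.0.0 - 117.243.255.255)
  117.243.128.0/17 (117.243.128.0 - 117.243.255.255)
  117.243.160.0/19 (117.243.160.0 - 117.243.191.255)
Total matching entries: 5.

5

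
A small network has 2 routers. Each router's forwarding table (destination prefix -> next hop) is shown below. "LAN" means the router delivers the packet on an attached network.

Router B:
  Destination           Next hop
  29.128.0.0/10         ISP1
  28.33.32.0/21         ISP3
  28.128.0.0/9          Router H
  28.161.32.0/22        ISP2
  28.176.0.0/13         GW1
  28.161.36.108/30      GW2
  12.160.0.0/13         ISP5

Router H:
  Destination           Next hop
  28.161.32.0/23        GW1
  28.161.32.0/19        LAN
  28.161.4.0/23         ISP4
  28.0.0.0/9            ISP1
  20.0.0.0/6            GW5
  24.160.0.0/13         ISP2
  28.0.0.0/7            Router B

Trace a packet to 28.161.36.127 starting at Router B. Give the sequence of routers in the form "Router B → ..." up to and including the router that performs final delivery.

At Router B: longest match for 28.161.36.127 is 28.128.0.0/9 -> Router H
At Router H: longest match for 28.161.36.127 is 28.161.32.0/19 -> LAN

Router B → Router H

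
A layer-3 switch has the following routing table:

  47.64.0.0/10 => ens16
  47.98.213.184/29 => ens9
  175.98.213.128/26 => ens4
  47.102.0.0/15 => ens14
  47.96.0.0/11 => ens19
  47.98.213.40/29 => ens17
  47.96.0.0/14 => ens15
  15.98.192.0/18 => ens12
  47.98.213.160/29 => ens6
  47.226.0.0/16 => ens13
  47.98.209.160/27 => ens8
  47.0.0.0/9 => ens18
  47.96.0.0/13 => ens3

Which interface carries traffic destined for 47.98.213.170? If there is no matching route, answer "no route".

ens15

Routes whose prefix contains 47.98.213.170:
  47.0.0.0/9 (47.0.0.0 - 47.127.255.255) -> ens18
  47.64.0.0/10 (47.64.0.0 - 47.127.255.255) -> ens16
  47.96.0.0/11 (47.96.0.0 - 47.127.255.255) -> ens19
  47.96.0.0/13 (47.96.0.0 - 47.103.255.255) -> ens3
  47.96.0.0/14 (47.96.0.0 - 47.99.255.255) -> ens15
More-specific entries that do NOT match:
  47.98.213.184/29 (47.98.213.184 - 47.98.213.191) does not contain 47.98.213.170
  47.98.213.40/29 (47.98.213.40 - 47.98.213.47) does not contain 47.98.213.170
  47.98.213.160/29 (47.98.213.160 - 47.98.213.167) does not contain 47.98.213.170
  47.98.209.160/27 (47.98.209.160 - 47.98.209.191) does not contain 47.98.213.170
  175.98.213.128/26 (175.98.213.128 - 175.98.213.191) does not contain 47.98.213.170
  15.98.192.0/18 (15.98.192.0 - 15.98.255.255) does not contain 47.98.213.170
  47.226.0.0/16 (47.226.0.0 - 47.226.255.255) does not contain 47.98.213.170
  47.102.0.0/15 (47.102.0.0 - 47.103.255.255) does not contain 47.98.213.170
Longest matching prefix is /14 -> interface ens15.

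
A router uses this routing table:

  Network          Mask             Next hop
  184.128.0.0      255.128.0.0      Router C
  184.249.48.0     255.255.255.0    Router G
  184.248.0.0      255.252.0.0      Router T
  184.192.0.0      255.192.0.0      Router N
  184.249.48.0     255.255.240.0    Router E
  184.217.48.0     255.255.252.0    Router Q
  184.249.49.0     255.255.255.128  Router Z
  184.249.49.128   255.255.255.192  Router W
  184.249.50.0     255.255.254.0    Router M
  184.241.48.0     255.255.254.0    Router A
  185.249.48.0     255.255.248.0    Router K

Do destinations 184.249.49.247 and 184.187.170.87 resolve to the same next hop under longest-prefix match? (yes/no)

184.249.49.247: longest match 184.249.48.0/20 -> Router E
184.187.170.87: longest match 184.128.0.0/9 -> Router C

no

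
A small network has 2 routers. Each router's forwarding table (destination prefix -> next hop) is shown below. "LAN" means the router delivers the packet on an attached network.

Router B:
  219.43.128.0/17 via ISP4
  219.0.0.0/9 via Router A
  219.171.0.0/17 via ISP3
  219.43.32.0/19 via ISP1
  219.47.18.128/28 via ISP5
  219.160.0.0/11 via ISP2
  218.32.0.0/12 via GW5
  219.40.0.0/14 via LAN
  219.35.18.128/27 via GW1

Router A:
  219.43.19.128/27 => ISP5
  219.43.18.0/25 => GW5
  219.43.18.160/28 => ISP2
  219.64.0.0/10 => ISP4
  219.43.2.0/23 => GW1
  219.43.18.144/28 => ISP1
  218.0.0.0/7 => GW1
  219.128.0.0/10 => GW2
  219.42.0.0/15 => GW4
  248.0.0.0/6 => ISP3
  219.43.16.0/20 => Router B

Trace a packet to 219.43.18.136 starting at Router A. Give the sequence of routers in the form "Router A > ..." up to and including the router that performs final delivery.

Router A > Router B

At Router A: longest match for 219.43.18.136 is 219.43.16.0/20 -> Router B
At Router B: longest match for 219.43.18.136 is 219.40.0.0/14 -> LAN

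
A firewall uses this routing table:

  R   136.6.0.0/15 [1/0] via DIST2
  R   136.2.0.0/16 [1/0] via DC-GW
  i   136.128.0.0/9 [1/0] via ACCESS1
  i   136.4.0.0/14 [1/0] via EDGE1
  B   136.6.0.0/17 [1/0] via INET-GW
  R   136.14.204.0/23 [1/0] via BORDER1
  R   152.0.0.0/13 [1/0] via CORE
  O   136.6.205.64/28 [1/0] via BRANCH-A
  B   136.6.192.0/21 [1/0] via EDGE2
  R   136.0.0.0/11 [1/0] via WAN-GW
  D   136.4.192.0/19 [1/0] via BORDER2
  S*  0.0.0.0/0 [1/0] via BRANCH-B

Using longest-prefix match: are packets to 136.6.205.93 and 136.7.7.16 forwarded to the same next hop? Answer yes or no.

136.6.205.93: longest match 136.6.0.0/15 -> DIST2
136.7.7.16: longest match 136.6.0.0/15 -> DIST2

yes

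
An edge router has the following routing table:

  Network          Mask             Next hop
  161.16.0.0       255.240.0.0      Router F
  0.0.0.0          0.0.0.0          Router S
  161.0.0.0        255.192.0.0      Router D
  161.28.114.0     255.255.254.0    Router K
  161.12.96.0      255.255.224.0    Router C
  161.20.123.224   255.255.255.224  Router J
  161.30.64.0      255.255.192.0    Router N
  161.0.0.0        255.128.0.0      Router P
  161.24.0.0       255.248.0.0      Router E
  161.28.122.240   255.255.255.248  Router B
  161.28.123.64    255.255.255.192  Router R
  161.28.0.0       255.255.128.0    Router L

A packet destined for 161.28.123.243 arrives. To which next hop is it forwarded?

Router L

Routes whose prefix contains 161.28.123.243:
  0.0.0.0/0 (default, matches everything) -> Router S
  161.0.0.0/9 (161.0.0.0 - 161.127.255.255) -> Router P
  161.0.0.0/10 (161.0.0.0 - 161.63.255.255) -> Router D
  161.16.0.0/12 (161.16.0.0 - 161.31.255.255) -> Router F
  161.24.0.0/13 (161.24.0.0 - 161.31.255.255) -> Router E
  161.28.0.0/17 (161.28.0.0 - 161.28.127.255) -> Router L
More-specific entries that do NOT match:
  161.28.122.240/29 (161.28.122.240 - 161.28.122.247) does not contain 161.28.123.243
  161.20.123.224/27 (161.20.123.224 - 161.20.123.255) does not contain 161.28.123.243
  161.28.123.64/26 (161.28.123.64 - 161.28.123.127) does not contain 161.28.123.243
  161.28.114.0/23 (161.28.114.0 - 161.28.115.255) does not contain 161.28.123.243
  161.12.96.0/19 (161.12.96.0 - 161.12.127.255) does not contain 161.28.123.243
  161.30.64.0/18 (161.30.64.0 - 161.30.127.255) does not contain 161.28.123.243
Longest matching prefix is /17 -> next hop Router L.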